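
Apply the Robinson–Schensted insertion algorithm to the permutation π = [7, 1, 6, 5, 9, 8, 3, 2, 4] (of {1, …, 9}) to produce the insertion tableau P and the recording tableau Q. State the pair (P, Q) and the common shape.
P = [1, 2, 4] / [3, 8] / [5, 9] / [6] / [7];  Q = [1, 3, 5] / [2, 6] / [4, 9] / [7] / [8];  common shape = (3, 2, 2, 1, 1)

Row-insert the values π_1, π_2, … into P one at a time, bumping the leftmost entry strictly greater than the inserted value down to the next row. The recording tableau Q records, in position (i, j), the step at which that cell was added to P.
  Insert 7 (step 1): P = [7];  Q = [1]
  Insert 1 (step 2): P = [1] / [7];  Q = [1] / [2]
  Insert 6 (step 3): P = [1, 6] / [7];  Q = [1, 3] / [2]
  Insert 5 (step 4): P = [1, 5] / [6] / [7];  Q = [1, 3] / [2] / [4]
  Insert 9 (step 5): P = [1, 5, 9] / [6] / [7];  Q = [1, 3, 5] / [2] / [4]
  Insert 8 (step 6): P = [1, 5, 8] / [6, 9] / [7];  Q = [1, 3, 5] / [2, 6] / [4]
  Insert 3 (step 7): P = [1, 3, 8] / [5, 9] / [6] / [7];  Q = [1, 3, 5] / [2, 6] / [4] / [7]
  Insert 2 (step 8): P = [1, 2, 8] / [3, 9] / [5] / [6] / [7];  Q = [1, 3, 5] / [2, 6] / [4] / [7] / [8]
  Insert 4 (step 9): P = [1, 2, 4] / [3, 8] / [5, 9] / [6] / [7];  Q = [1, 3, 5] / [2, 6] / [4, 9] / [7] / [8]
Final shape: (3, 2, 2, 1, 1).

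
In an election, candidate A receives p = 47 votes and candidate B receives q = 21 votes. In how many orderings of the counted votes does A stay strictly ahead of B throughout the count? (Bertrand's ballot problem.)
Strict-lead orderings = 71764700685918240

Total orderings of the 68 votes with 47 for A: C(68, 47) = 187692294101632320. By the Bertrand ballot formula (Cycle Lemma / reflection principle), the number of orderings in which A is strictly ahead of B throughout is (p − q)/(p + q) · C(p + q, p) = (47 − 21)/(47 + 21) · 187692294101632320 = 71764700685918240.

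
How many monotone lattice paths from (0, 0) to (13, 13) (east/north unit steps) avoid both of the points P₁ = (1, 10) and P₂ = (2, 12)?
Number of paths = 10394899

Inclusion–exclusion. Total paths: C(26, 13) = 10400600. Through P₁: C(11, 1)·C(15, 12) = 5005. Through P₂: C(14, 2)·C(12, 11) = 1092. Since P₁ is strictly southwest of P₂, a monotone path through both must visit P₁ then P₂; paths through both = C(11, 1)·C(3, 1)·C(12, 11) = 396. Avoid both = 10400600 − 5005 − 1092 + 396 = 10394899.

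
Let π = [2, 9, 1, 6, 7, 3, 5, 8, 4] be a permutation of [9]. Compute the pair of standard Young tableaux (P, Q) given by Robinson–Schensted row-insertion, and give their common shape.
P = [1, 3, 4, 8] / [2, 5, 7] / [6] / [9];  Q = [1, 2, 5, 8] / [3, 4, 7] / [6] / [9];  common shape = (4, 3, 1, 1)

Row-insert the values π_1, π_2, … into P one at a time, bumping the leftmost entry strictly greater than the inserted value down to the next row. The recording tableau Q records, in position (i, j), the step at which that cell was added to P.
  Insert 2 (step 1): P = [2];  Q = [1]
  Insert 9 (step 2): P = [2, 9];  Q = [1, 2]
  Insert 1 (step 3): P = [1, 9] / [2];  Q = [1, 2] / [3]
  Insert 6 (step 4): P = [1, 6] / [2, 9];  Q = [1, 2] / [3, 4]
  Insert 7 (step 5): P = [1, 6, 7] / [2, 9];  Q = [1, 2, 5] / [3, 4]
  Insert 3 (step 6): P = [1, 3, 7] / [2, 6] / [9];  Q = [1, 2, 5] / [3, 4] / [6]
  Insert 5 (step 7): P = [1, 3, 5] / [2, 6, 7] / [9];  Q = [1, 2, 5] / [3, 4, 7] / [6]
  Insert 8 (step 8): P = [1, 3, 5, 8] / [2, 6, 7] / [9];  Q = [1, 2, 5, 8] / [3, 4, 7] / [6]
  Insert 4 (step 9): P = [1, 3, 4, 8] / [2, 5, 7] / [6] / [9];  Q = [1, 2, 5, 8] / [3, 4, 7] / [6] / [9]
Final shape: (4, 3, 1, 1).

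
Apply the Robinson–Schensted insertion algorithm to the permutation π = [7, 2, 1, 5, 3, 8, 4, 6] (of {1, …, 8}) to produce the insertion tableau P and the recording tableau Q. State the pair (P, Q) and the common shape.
P = [1, 3, 4, 6] / [2, 5, 8] / [7];  Q = [1, 4, 6, 8] / [2, 5, 7] / [3];  common shape = (4, 3, 1)

Row-insert the values π_1, π_2, … into P one at a time, bumping the leftmost entry strictly greater than the inserted value down to the next row. The recording tableau Q records, in position (i, j), the step at which that cell was added to P.
  Insert 7 (step 1): P = [7];  Q = [1]
  Insert 2 (step 2): P = [2] / [7];  Q = [1] / [2]
  Insert 1 (step 3): P = [1] / [2] / [7];  Q = [1] / [2] / [3]
  Insert 5 (step 4): P = [1, 5] / [2] / [7];  Q = [1, 4] / [2] / [3]
  Insert 3 (step 5): P = [1, 3] / [2, 5] / [7];  Q = [1, 4] / [2, 5] / [3]
  Insert 8 (step 6): P = [1, 3, 8] / [2, 5] / [7];  Q = [1, 4, 6] / [2, 5] / [3]
  Insert 4 (step 7): P = [1, 3, 4] / [2, 5, 8] / [7];  Q = [1, 4, 6] / [2, 5, 7] / [3]
  Insert 6 (step 8): P = [1, 3, 4, 6] / [2, 5, 8] / [7];  Q = [1, 4, 6, 8] / [2, 5, 7] / [3]
Final shape: (4, 3, 1).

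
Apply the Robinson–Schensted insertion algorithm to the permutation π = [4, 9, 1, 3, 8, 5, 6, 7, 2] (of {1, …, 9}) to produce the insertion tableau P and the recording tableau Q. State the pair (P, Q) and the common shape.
P = [1, 2, 5, 6, 7] / [3, 8] / [4] / [9];  Q = [1, 2, 5, 7, 8] / [3, 4] / [6] / [9];  common shape = (5, 2, 1, 1)

Row-insert the values π_1, π_2, … into P one at a time, bumping the leftmost entry strictly greater than the inserted value down to the next row. The recording tableau Q records, in position (i, j), the step at which that cell was added to P.
  Insert 4 (step 1): P = [4];  Q = [1]
  Insert 9 (step 2): P = [4, 9];  Q = [1, 2]
  Insert 1 (step 3): P = [1, 9] / [4];  Q = [1, 2] / [3]
  Insert 3 (step 4): P = [1, 3] / [4, 9];  Q = [1, 2] / [3, 4]
  Insert 8 (step 5): P = [1, 3, 8] / [4, 9];  Q = [1, 2, 5] / [3, 4]
  Insert 5 (step 6): P = [1, 3, 5] / [4, 8] / [9];  Q = [1, 2, 5] / [3, 4] / [6]
  Insert 6 (step 7): P = [1, 3, 5, 6] / [4, 8] / [9];  Q = [1, 2, 5, 7] / [3, 4] / [6]
  Insert 7 (step 8): P = [1, 3, 5, 6, 7] / [4, 8] / [9];  Q = [1, 2, 5, 7, 8] / [3, 4] / [6]
  Insert 2 (step 9): P = [1, 2, 5, 6, 7] / [3, 8] / [4] / [9];  Q = [1, 2, 5, 7, 8] / [3, 4] / [6] / [9]
Final shape: (5, 2, 1, 1).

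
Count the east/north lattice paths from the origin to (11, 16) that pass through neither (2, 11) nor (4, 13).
Number of paths = 12652299

Inclusion–exclusion. Total paths: C(27, 11) = 13037895. Through P₁: C(13, 2)·C(14, 9) = 156156. Through P₂: C(17, 4)·C(10, 7) = 285600. Since P₁ is strictly southwest of P₂, a monotone path through both must visit P₁ then P₂; paths through both = C(13, 2)·C(4, 2)·C(10, 7) = 56160. Avoid both = 13037895 − 156156 − 285600 + 56160 = 12652299.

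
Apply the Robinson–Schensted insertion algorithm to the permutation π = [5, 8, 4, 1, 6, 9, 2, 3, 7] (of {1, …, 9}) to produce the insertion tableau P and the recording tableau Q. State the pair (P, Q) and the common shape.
P = [1, 2, 3, 7] / [4, 6, 9] / [5, 8];  Q = [1, 2, 6, 9] / [3, 5, 8] / [4, 7];  common shape = (4, 3, 2)

Row-insert the values π_1, π_2, … into P one at a time, bumping the leftmost entry strictly greater than the inserted value down to the next row. The recording tableau Q records, in position (i, j), the step at which that cell was added to P.
  Insert 5 (step 1): P = [5];  Q = [1]
  Insert 8 (step 2): P = [5, 8];  Q = [1, 2]
  Insert 4 (step 3): P = [4, 8] / [5];  Q = [1, 2] / [3]
  Insert 1 (step 4): P = [1, 8] / [4] / [5];  Q = [1, 2] / [3] / [4]
  Insert 6 (step 5): P = [1, 6] / [4, 8] / [5];  Q = [1, 2] / [3, 5] / [4]
  Insert 9 (step 6): P = [1, 6, 9] / [4, 8] / [5];  Q = [1, 2, 6] / [3, 5] / [4]
  Insert 2 (step 7): P = [1, 2, 9] / [4, 6] / [5, 8];  Q = [1, 2, 6] / [3, 5] / [4, 7]
  Insert 3 (step 8): P = [1, 2, 3] / [4, 6, 9] / [5, 8];  Q = [1, 2, 6] / [3, 5, 8] / [4, 7]
  Insert 7 (step 9): P = [1, 2, 3, 7] / [4, 6, 9] / [5, 8];  Q = [1, 2, 6, 9] / [3, 5, 8] / [4, 7]
Final shape: (4, 3, 2).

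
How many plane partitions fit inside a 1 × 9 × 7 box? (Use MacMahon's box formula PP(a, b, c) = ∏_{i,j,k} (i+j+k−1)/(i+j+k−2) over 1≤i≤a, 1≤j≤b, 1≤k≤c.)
PP(1, 9, 7) = 11440

Evaluate the triple product over i = 1..1, j = 1..9, k = 1..7. The factors are (2/1) · (3/2) · (4/3) · (5/4) · (6/5) · (7/6) · (8/7) · (3/2) · … (63 factors total). The numerators and denominators telescope so the product is an integer; carrying out the multiplication exactly gives PP(1, 9, 7) = 11440.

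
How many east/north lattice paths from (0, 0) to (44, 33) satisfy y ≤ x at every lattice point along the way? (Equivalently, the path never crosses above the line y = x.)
Number of paths = 1677257488278232514920

By the reflection principle (André's argument), the number of monotone paths to (44, 33) with n ≤ m that never go above y = x is C(77, 44) − C(77, 45) = 6289715581043371930950 − 4612458092765139416030 = 1677257488278232514920.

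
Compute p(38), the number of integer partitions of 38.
p(38) = 26015

Compute p(n) via the recurrence p(n, m) = p(n, m−1) + p(n−m, m), where p(n, m) counts partitions of n with all parts ≤ m and p(n) = p(n, n). The base cases are p(0, m) = 1 and p(n, 0) = 0 for n > 0. Filling the table yields p(38) = 26015. (Euler's pentagonal recurrence is an alternative.)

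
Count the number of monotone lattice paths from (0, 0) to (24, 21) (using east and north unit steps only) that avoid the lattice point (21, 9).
Number of paths = 3767145996900

Total paths from (0, 0) to (24, 21): C(45, 24) = 3773655750150. Paths through (21, 9): (paths (0, 0) → (21, 9)) × (paths (21, 9) → (24, 21)) = C(30, 21) · C(15, 3) = 14307150 · 455 = 6509753250. Avoidance count = 3773655750150 − 6509753250 = 3767145996900.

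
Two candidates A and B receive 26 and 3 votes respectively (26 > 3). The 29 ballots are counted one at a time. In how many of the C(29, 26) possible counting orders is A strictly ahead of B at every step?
Strict-lead orderings = 2898

Total orderings of the 29 votes with 26 for A: C(29, 26) = 3654. By the Bertrand ballot formula (Cycle Lemma / reflection principle), the number of orderings in which A is strictly ahead of B throughout is (p − q)/(p + q) · C(p + q, p) = (26 − 3)/(26 + 3) · 3654 = 2898.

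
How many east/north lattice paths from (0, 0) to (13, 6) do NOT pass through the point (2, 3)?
Number of paths = 23492

Total paths from (0, 0) to (13, 6): C(19, 13) = 27132. Paths through (2, 3): (paths (0, 0) → (2, 3)) × (paths (2, 3) → (13, 6)) = C(5, 2) · C(14, 11) = 10 · 364 = 3640. Avoidance count = 27132 − 3640 = 23492.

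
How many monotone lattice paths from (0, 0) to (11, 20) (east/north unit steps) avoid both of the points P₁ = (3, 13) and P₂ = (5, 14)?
Number of paths = 71876763

Inclusion–exclusion. Total paths: C(31, 11) = 84672315. Through P₁: C(16, 3)·C(15, 8) = 3603600. Through P₂: C(19, 5)·C(12, 6) = 10744272. Since P₁ is strictly southwest of P₂, a monotone path through both must visit P₁ then P₂; paths through both = C(16, 3)·C(3, 2)·C(12, 6) = 1552320. Avoid both = 84672315 − 3603600 − 10744272 + 1552320 = 71876763.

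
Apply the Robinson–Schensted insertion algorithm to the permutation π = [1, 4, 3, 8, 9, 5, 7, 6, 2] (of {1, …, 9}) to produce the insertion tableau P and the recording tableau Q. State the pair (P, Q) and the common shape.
P = [1, 2, 5, 6] / [3, 7, 9] / [4] / [8];  Q = [1, 2, 4, 5] / [3, 6, 7] / [8] / [9];  common shape = (4, 3, 1, 1)

Row-insert the values π_1, π_2, … into P one at a time, bumping the leftmost entry strictly greater than the inserted value down to the next row. The recording tableau Q records, in position (i, j), the step at which that cell was added to P.
  Insert 1 (step 1): P = [1];  Q = [1]
  Insert 4 (step 2): P = [1, 4];  Q = [1, 2]
  Insert 3 (step 3): P = [1, 3] / [4];  Q = [1, 2] / [3]
  Insert 8 (step 4): P = [1, 3, 8] / [4];  Q = [1, 2, 4] / [3]
  Insert 9 (step 5): P = [1, 3, 8, 9] / [4];  Q = [1, 2, 4, 5] / [3]
  Insert 5 (step 6): P = [1, 3, 5, 9] / [4, 8];  Q = [1, 2, 4, 5] / [3, 6]
  Insert 7 (step 7): P = [1, 3, 5, 7] / [4, 8, 9];  Q = [1, 2, 4, 5] / [3, 6, 7]
  Insert 6 (step 8): P = [1, 3, 5, 6] / [4, 7, 9] / [8];  Q = [1, 2, 4, 5] / [3, 6, 7] / [8]
  Insert 2 (step 9): P = [1, 2, 5, 6] / [3, 7, 9] / [4] / [8];  Q = [1, 2, 4, 5] / [3, 6, 7] / [8] / [9]
Final shape: (4, 3, 1, 1).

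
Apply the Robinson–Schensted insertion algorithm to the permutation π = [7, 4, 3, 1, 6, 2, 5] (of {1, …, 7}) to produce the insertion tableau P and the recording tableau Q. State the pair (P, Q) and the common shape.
P = [1, 2, 5] / [3, 6] / [4] / [7];  Q = [1, 5, 7] / [2, 6] / [3] / [4];  common shape = (3, 2, 1, 1)

Row-insert the values π_1, π_2, … into P one at a time, bumping the leftmost entry strictly greater than the inserted value down to the next row. The recording tableau Q records, in position (i, j), the step at which that cell was added to P.
  Insert 7 (step 1): P = [7];  Q = [1]
  Insert 4 (step 2): P = [4] / [7];  Q = [1] / [2]
  Insert 3 (step 3): P = [3] / [4] / [7];  Q = [1] / [2] / [3]
  Insert 1 (step 4): P = [1] / [3] / [4] / [7];  Q = [1] / [2] / [3] / [4]
  Insert 6 (step 5): P = [1, 6] / [3] / [4] / [7];  Q = [1, 5] / [2] / [3] / [4]
  Insert 2 (step 6): P = [1, 2] / [3, 6] / [4] / [7];  Q = [1, 5] / [2, 6] / [3] / [4]
  Insert 5 (step 7): P = [1, 2, 5] / [3, 6] / [4] / [7];  Q = [1, 5, 7] / [2, 6] / [3] / [4]
Final shape: (3, 2, 1, 1).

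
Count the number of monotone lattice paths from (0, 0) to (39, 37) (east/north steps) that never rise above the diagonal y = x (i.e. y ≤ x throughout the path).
Number of paths = 503691508942969098990

By the reflection principle (André's argument), the number of monotone paths to (39, 37) with n ≤ m that never go above y = x is C(76, 39) − C(76, 40) = 6715886785906254653200 − 6212195276963285554210 = 503691508942969098990.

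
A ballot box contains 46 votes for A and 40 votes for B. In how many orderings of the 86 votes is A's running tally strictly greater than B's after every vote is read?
Strict-lead orderings = 376477813320517355883660

Total orderings of the 86 votes with 46 for A: C(86, 46) = 5396181990927415434332460. By the Bertrand ballot formula (Cycle Lemma / reflection principle), the number of orderings in which A is strictly ahead of B throughout is (p − q)/(p + q) · C(p + q, p) = (46 − 40)/(46 + 40) · 5396181990927415434332460 = 376477813320517355883660.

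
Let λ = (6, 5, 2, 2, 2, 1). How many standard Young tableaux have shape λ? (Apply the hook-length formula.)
# SYT of shape (6, 5, 2, 2, 2, 1) = 7920640

Hook-length formula: f^λ = n! / Π hook(c), product over all cells c of the Young diagram. For λ = (6, 5, 2, 2, 2, 1), n = 18 boxes. Hook lengths by row (left-to-right, top-to-bottom): [11, 9, 5, 4, 3, 1]; [9, 7, 3, 2, 1]; [5, 3]; [4, 2]; [3, 1]; [1]. Product of hooks = 808315200. So f^λ = 18! / 808315200 = 6402373705728000 / 808315200 = 7920640.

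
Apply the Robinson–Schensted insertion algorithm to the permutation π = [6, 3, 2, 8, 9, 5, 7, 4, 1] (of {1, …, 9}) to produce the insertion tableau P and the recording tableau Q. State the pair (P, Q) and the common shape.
P = [1, 4, 7] / [2, 5, 9] / [3, 8] / [6];  Q = [1, 4, 5] / [2, 6, 7] / [3, 8] / [9];  common shape = (3, 3, 2, 1)

Row-insert the values π_1, π_2, … into P one at a time, bumping the leftmost entry strictly greater than the inserted value down to the next row. The recording tableau Q records, in position (i, j), the step at which that cell was added to P.
  Insert 6 (step 1): P = [6];  Q = [1]
  Insert 3 (step 2): P = [3] / [6];  Q = [1] / [2]
  Insert 2 (step 3): P = [2] / [3] / [6];  Q = [1] / [2] / [3]
  Insert 8 (step 4): P = [2, 8] / [3] / [6];  Q = [1, 4] / [2] / [3]
  Insert 9 (step 5): P = [2, 8, 9] / [3] / [6];  Q = [1, 4, 5] / [2] / [3]
  Insert 5 (step 6): P = [2, 5, 9] / [3, 8] / [6];  Q = [1, 4, 5] / [2, 6] / [3]
  Insert 7 (step 7): P = [2, 5, 7] / [3, 8, 9] / [6];  Q = [1, 4, 5] / [2, 6, 7] / [3]
  Insert 4 (step 8): P = [2, 4, 7] / [3, 5, 9] / [6, 8];  Q = [1, 4, 5] / [2, 6, 7] / [3, 8]
  Insert 1 (step 9): P = [1, 4, 7] / [2, 5, 9] / [3, 8] / [6];  Q = [1, 4, 5] / [2, 6, 7] / [3, 8] / [9]
Final shape: (3, 3, 2, 1).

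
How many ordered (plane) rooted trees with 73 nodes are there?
C_72 = 20276890389709399862928998568254641025700

These ordered rooted trees are counted by the Catalan number C_n = (1/(n + 1)) · C(2n, n). For n = 72: C_72 = (1/73) · C(144, 72) = 1480212998448786189993816895482588794876100/73 = 20276890389709399862928998568254641025700.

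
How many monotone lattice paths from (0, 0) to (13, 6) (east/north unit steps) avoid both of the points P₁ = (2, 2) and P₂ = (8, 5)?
Number of paths = 14244

Inclusion–exclusion. Total paths: C(19, 13) = 27132. Through P₁: C(4, 2)·C(15, 11) = 8190. Through P₂: C(13, 8)·C(6, 5) = 7722. Since P₁ is strictly southwest of P₂, a monotone path through both must visit P₁ then P₂; paths through both = C(4, 2)·C(9, 6)·C(6, 5) = 3024. Avoid both = 27132 − 8190 − 7722 + 3024 = 14244.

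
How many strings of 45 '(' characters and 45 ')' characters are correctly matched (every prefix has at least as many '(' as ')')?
C_45 = 2257117854077248073253720

These balanced parentheses are counted by the Catalan number C_n = (1/(n + 1)) · C(2n, n). For n = 45: C_45 = (1/46) · C(90, 45) = 103827421287553411369671120/46 = 2257117854077248073253720.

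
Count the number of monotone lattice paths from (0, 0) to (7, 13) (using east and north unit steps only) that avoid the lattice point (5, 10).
Number of paths = 47490

Total paths from (0, 0) to (7, 13): C(20, 7) = 77520. Paths through (5, 10): (paths (0, 0) → (5, 10)) × (paths (5, 10) → (7, 13)) = C(15, 5) · C(5, 2) = 3003 · 10 = 30030. Avoidance count = 77520 − 30030 = 47490.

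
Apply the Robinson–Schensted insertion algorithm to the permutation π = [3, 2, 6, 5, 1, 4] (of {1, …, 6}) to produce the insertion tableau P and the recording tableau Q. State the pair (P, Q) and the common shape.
P = [1, 4] / [2, 5] / [3, 6];  Q = [1, 3] / [2, 4] / [5, 6];  common shape = (2, 2, 2)

Row-insert the values π_1, π_2, … into P one at a time, bumping the leftmost entry strictly greater than the inserted value down to the next row. The recording tableau Q records, in position (i, j), the step at which that cell was added to P.
  Insert 3 (step 1): P = [3];  Q = [1]
  Insert 2 (step 2): P = [2] / [3];  Q = [1] / [2]
  Insert 6 (step 3): P = [2, 6] / [3];  Q = [1, 3] / [2]
  Insert 5 (step 4): P = [2, 5] / [3, 6];  Q = [1, 3] / [2, 4]
  Insert 1 (step 5): P = [1, 5] / [2, 6] / [3];  Q = [1, 3] / [2, 4] / [5]
  Insert 4 (step 6): P = [1, 4] / [2, 5] / [3, 6];  Q = [1, 3] / [2, 4] / [5, 6]
Final shape: (2, 2, 2).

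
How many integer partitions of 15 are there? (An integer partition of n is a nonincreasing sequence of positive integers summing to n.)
p(15) = 176

Compute p(n) via the recurrence p(n, m) = p(n, m−1) + p(n−m, m), where p(n, m) counts partitions of n with all parts ≤ m and p(n) = p(n, n). The base cases are p(0, m) = 1 and p(n, 0) = 0 for n > 0. Filling the table yields p(15) = 176. (Euler's pentagonal recurrence is an alternative.)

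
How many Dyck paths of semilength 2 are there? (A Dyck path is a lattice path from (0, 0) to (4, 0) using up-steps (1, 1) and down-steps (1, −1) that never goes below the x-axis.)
C_2 = 2

These Dyck paths are counted by the Catalan number C_n = (1/(n + 1)) · C(2n, n). For n = 2: C_2 = (1/3) · C(4, 2) = 6/3 = 2.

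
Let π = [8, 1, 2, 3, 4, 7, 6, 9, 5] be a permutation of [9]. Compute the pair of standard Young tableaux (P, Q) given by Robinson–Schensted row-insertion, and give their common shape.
P = [1, 2, 3, 4, 5, 9] / [6] / [7] / [8];  Q = [1, 3, 4, 5, 6, 8] / [2] / [7] / [9];  common shape = (6, 1, 1, 1)

Row-insert the values π_1, π_2, … into P one at a time, bumping the leftmost entry strictly greater than the inserted value down to the next row. The recording tableau Q records, in position (i, j), the step at which that cell was added to P.
  Insert 8 (step 1): P = [8];  Q = [1]
  Insert 1 (step 2): P = [1] / [8];  Q = [1] / [2]
  Insert 2 (step 3): P = [1, 2] / [8];  Q = [1, 3] / [2]
  Insert 3 (step 4): P = [1, 2, 3] / [8];  Q = [1, 3, 4] / [2]
  Insert 4 (step 5): P = [1, 2, 3, 4] / [8];  Q = [1, 3, 4, 5] / [2]
  Insert 7 (step 6): P = [1, 2, 3, 4, 7] / [8];  Q = [1, 3, 4, 5, 6] / [2]
  Insert 6 (step 7): P = [1, 2, 3, 4, 6] / [7] / [8];  Q = [1, 3, 4, 5, 6] / [2] / [7]
  Insert 9 (step 8): P = [1, 2, 3, 4, 6, 9] / [7] / [8];  Q = [1, 3, 4, 5, 6, 8] / [2] / [7]
  Insert 5 (step 9): P = [1, 2, 3, 4, 5, 9] / [6] / [7] / [8];  Q = [1, 3, 4, 5, 6, 8] / [2] / [7] / [9]
Final shape: (6, 1, 1, 1).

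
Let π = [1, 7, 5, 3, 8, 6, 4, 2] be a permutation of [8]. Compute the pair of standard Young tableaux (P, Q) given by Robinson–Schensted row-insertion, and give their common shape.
P = [1, 2, 4] / [3, 6] / [5, 8] / [7];  Q = [1, 2, 5] / [3, 6] / [4, 7] / [8];  common shape = (3, 2, 2, 1)

Row-insert the values π_1, π_2, … into P one at a time, bumping the leftmost entry strictly greater than the inserted value down to the next row. The recording tableau Q records, in position (i, j), the step at which that cell was added to P.
  Insert 1 (step 1): P = [1];  Q = [1]
  Insert 7 (step 2): P = [1, 7];  Q = [1, 2]
  Insert 5 (step 3): P = [1, 5] / [7];  Q = [1, 2] / [3]
  Insert 3 (step 4): P = [1, 3] / [5] / [7];  Q = [1, 2] / [3] / [4]
  Insert 8 (step 5): P = [1, 3, 8] / [5] / [7];  Q = [1, 2, 5] / [3] / [4]
  Insert 6 (step 6): P = [1, 3, 6] / [5, 8] / [7];  Q = [1, 2, 5] / [3, 6] / [4]
  Insert 4 (step 7): P = [1, 3, 4] / [5, 6] / [7, 8];  Q = [1, 2, 5] / [3, 6] / [4, 7]
  Insert 2 (step 8): P = [1, 2, 4] / [3, 6] / [5, 8] / [7];  Q = [1, 2, 5] / [3, 6] / [4, 7] / [8]
Final shape: (3, 2, 2, 1).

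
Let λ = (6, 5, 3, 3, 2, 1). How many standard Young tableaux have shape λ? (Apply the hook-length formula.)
# SYT of shape (6, 5, 3, 3, 2, 1) = 214988800

Hook-length formula: f^λ = n! / Π hook(c), product over all cells c of the Young diagram. For λ = (6, 5, 3, 3, 2, 1), n = 20 boxes. Hook lengths by row (left-to-right, top-to-bottom): [11, 9, 7, 4, 3, 1]; [9, 7, 5, 2, 1]; [6, 4, 2]; [5, 3, 1]; [3, 1]; [1]. Product of hooks = 11316412800. So f^λ = 20! / 11316412800 = 2432902008176640000 / 11316412800 = 214988800.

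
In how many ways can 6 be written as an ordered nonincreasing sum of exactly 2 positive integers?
p(6, 2 parts) = 3

Partitions of n into exactly k parts ↔ partitions of n − k into at most k parts (subtract 1 from each part). For n = 6, k = 2, the partitions are: 5+1, 4+2, 3+3. Count = 3.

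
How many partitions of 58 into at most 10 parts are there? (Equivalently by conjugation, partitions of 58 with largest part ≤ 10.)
p(58, parts ≤ 10) = 157564

Use the recurrence p(n, m) = p(n, m−1) + p(n−m, m): either the largest part is < m (count p(n, m−1)) or the largest part is exactly m (remove one copy of m, count p(n−m, m)). With p(0, ·) = 1 this gives p(58, parts ≤ 10) = 157564. (By conjugating Young diagrams, this also counts partitions of 58 into at most 10 parts.)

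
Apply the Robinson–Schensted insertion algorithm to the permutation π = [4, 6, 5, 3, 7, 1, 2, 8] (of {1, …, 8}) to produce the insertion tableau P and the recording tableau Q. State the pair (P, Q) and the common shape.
P = [1, 2, 7, 8] / [3, 5] / [4] / [6];  Q = [1, 2, 5, 8] / [3, 7] / [4] / [6];  common shape = (4, 2, 1, 1)

Row-insert the values π_1, π_2, … into P one at a time, bumping the leftmost entry strictly greater than the inserted value down to the next row. The recording tableau Q records, in position (i, j), the step at which that cell was added to P.
  Insert 4 (step 1): P = [4];  Q = [1]
  Insert 6 (step 2): P = [4, 6];  Q = [1, 2]
  Insert 5 (step 3): P = [4, 5] / [6];  Q = [1, 2] / [3]
  Insert 3 (step 4): P = [3, 5] / [4] / [6];  Q = [1, 2] / [3] / [4]
  Insert 7 (step 5): P = [3, 5, 7] / [4] / [6];  Q = [1, 2, 5] / [3] / [4]
  Insert 1 (step 6): P = [1, 5, 7] / [3] / [4] / [6];  Q = [1, 2, 5] / [3] / [4] / [6]
  Insert 2 (step 7): P = [1, 2, 7] / [3, 5] / [4] / [6];  Q = [1, 2, 5] / [3, 7] / [4] / [6]
  Insert 8 (step 8): P = [1, 2, 7, 8] / [3, 5] / [4] / [6];  Q = [1, 2, 5, 8] / [3, 7] / [4] / [6]
Final shape: (4, 2, 1, 1).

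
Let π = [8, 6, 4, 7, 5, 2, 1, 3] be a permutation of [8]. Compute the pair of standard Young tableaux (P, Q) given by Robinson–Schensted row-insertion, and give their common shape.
P = [1, 3] / [2, 5] / [4, 7] / [6] / [8];  Q = [1, 4] / [2, 5] / [3, 8] / [6] / [7];  common shape = (2, 2, 2, 1, 1)

Row-insert the values π_1, π_2, … into P one at a time, bumping the leftmost entry strictly greater than the inserted value down to the next row. The recording tableau Q records, in position (i, j), the step at which that cell was added to P.
  Insert 8 (step 1): P = [8];  Q = [1]
  Insert 6 (step 2): P = [6] / [8];  Q = [1] / [2]
  Insert 4 (step 3): P = [4] / [6] / [8];  Q = [1] / [2] / [3]
  Insert 7 (step 4): P = [4, 7] / [6] / [8];  Q = [1, 4] / [2] / [3]
  Insert 5 (step 5): P = [4, 5] / [6, 7] / [8];  Q = [1, 4] / [2, 5] / [3]
  Insert 2 (step 6): P = [2, 5] / [4, 7] / [6] / [8];  Q = [1, 4] / [2, 5] / [3] / [6]
  Insert 1 (step 7): P = [1, 5] / [2, 7] / [4] / [6] / [8];  Q = [1, 4] / [2, 5] / [3] / [6] / [7]
  Insert 3 (step 8): P = [1, 3] / [2, 5] / [4, 7] / [6] / [8];  Q = [1, 4] / [2, 5] / [3, 8] / [6] / [7]
Final shape: (2, 2, 2, 1, 1).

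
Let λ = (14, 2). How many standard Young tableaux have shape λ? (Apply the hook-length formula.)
# SYT of shape (14, 2) = 104

Hook-length formula: f^λ = n! / Π hook(c), product over all cells c of the Young diagram. For λ = (14, 2), n = 16 boxes. Hook lengths by row (left-to-right, top-to-bottom): [15, 14, 12, 11, 10, 9, 8, 7, 6, 5, 4, 3, 2, 1]; [2, 1]. Product of hooks = 201180672000. So f^λ = 16! / 201180672000 = 20922789888000 / 201180672000 = 104.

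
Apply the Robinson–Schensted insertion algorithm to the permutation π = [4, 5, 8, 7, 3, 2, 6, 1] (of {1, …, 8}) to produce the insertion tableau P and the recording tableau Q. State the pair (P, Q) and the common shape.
P = [1, 5, 6] / [2, 7] / [3] / [4] / [8];  Q = [1, 2, 3] / [4, 7] / [5] / [6] / [8];  common shape = (3, 2, 1, 1, 1)

Row-insert the values π_1, π_2, … into P one at a time, bumping the leftmost entry strictly greater than the inserted value down to the next row. The recording tableau Q records, in position (i, j), the step at which that cell was added to P.
  Insert 4 (step 1): P = [4];  Q = [1]
  Insert 5 (step 2): P = [4, 5];  Q = [1, 2]
  Insert 8 (step 3): P = [4, 5, 8];  Q = [1, 2, 3]
  Insert 7 (step 4): P = [4, 5, 7] / [8];  Q = [1, 2, 3] / [4]
  Insert 3 (step 5): P = [3, 5, 7] / [4] / [8];  Q = [1, 2, 3] / [4] / [5]
  Insert 2 (step 6): P = [2, 5, 7] / [3] / [4] / [8];  Q = [1, 2, 3] / [4] / [5] / [6]
  Insert 6 (step 7): P = [2, 5, 6] / [3, 7] / [4] / [8];  Q = [1, 2, 3] / [4, 7] / [5] / [6]
  Insert 1 (step 8): P = [1, 5, 6] / [2, 7] / [3] / [4] / [8];  Q = [1, 2, 3] / [4, 7] / [5] / [6] / [8]
Final shape: (3, 2, 1, 1, 1).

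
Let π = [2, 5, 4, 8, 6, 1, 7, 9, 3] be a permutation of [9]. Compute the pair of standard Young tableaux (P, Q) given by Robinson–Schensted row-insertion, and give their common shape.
P = [1, 3, 6, 7, 9] / [2, 4] / [5, 8];  Q = [1, 2, 4, 7, 8] / [3, 5] / [6, 9];  common shape = (5, 2, 2)

Row-insert the values π_1, π_2, … into P one at a time, bumping the leftmost entry strictly greater than the inserted value down to the next row. The recording tableau Q records, in position (i, j), the step at which that cell was added to P.
  Insert 2 (step 1): P = [2];  Q = [1]
  Insert 5 (step 2): P = [2, 5];  Q = [1, 2]
  Insert 4 (step 3): P = [2, 4] / [5];  Q = [1, 2] / [3]
  Insert 8 (step 4): P = [2, 4, 8] / [5];  Q = [1, 2, 4] / [3]
  Insert 6 (step 5): P = [2, 4, 6] / [5, 8];  Q = [1, 2, 4] / [3, 5]
  Insert 1 (step 6): P = [1, 4, 6] / [2, 8] / [5];  Q = [1, 2, 4] / [3, 5] / [6]
  Insert 7 (step 7): P = [1, 4, 6, 7] / [2, 8] / [5];  Q = [1, 2, 4, 7] / [3, 5] / [6]
  Insert 9 (step 8): P = [1, 4, 6, 7, 9] / [2, 8] / [5];  Q = [1, 2, 4, 7, 8] / [3, 5] / [6]
  Insert 3 (step 9): P = [1, 3, 6, 7, 9] / [2, 4] / [5, 8];  Q = [1, 2, 4, 7, 8] / [3, 5] / [6, 9]
Final shape: (5, 2, 2).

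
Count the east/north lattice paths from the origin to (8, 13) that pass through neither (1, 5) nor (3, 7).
Number of paths = 126072

Inclusion–exclusion. Total paths: C(21, 8) = 203490. Through P₁: C(6, 1)·C(15, 7) = 38610. Through P₂: C(10, 3)·C(11, 5) = 55440. Since P₁ is strictly southwest of P₂, a monotone path through both must visit P₁ then P₂; paths through both = C(6, 1)·C(4, 2)·C(11, 5) = 16632. Avoid both = 203490 − 38610 − 55440 + 16632 = 126072.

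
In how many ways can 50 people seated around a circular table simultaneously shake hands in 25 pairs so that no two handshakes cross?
C_25 = 4861946401452

These noncrossing handshakes are counted by the Catalan number C_n = (1/(n + 1)) · C(2n, n). For n = 25: C_25 = (1/26) · C(50, 25) = 126410606437752/26 = 4861946401452.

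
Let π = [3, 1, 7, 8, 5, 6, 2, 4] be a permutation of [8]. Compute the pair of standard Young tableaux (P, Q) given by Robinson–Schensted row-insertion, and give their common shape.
P = [1, 2, 4] / [3, 5, 6] / [7, 8];  Q = [1, 3, 4] / [2, 5, 6] / [7, 8];  common shape = (3, 3, 2)

Row-insert the values π_1, π_2, … into P one at a time, bumping the leftmost entry strictly greater than the inserted value down to the next row. The recording tableau Q records, in position (i, j), the step at which that cell was added to P.
  Insert 3 (step 1): P = [3];  Q = [1]
  Insert 1 (step 2): P = [1] / [3];  Q = [1] / [2]
  Insert 7 (step 3): P = [1, 7] / [3];  Q = [1, 3] / [2]
  Insert 8 (step 4): P = [1, 7, 8] / [3];  Q = [1, 3, 4] / [2]
  Insert 5 (step 5): P = [1, 5, 8] / [3, 7];  Q = [1, 3, 4] / [2, 5]
  Insert 6 (step 6): P = [1, 5, 6] / [3, 7, 8];  Q = [1, 3, 4] / [2, 5, 6]
  Insert 2 (step 7): P = [1, 2, 6] / [3, 5, 8] / [7];  Q = [1, 3, 4] / [2, 5, 6] / [7]
  Insert 4 (step 8): P = [1, 2, 4] / [3, 5, 6] / [7, 8];  Q = [1, 3, 4] / [2, 5, 6] / [7, 8]
Final shape: (3, 3, 2).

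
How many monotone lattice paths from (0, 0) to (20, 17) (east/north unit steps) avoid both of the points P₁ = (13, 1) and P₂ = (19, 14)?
Number of paths = 12628219104

Inclusion–exclusion. Total paths: C(37, 20) = 15905368710. Through P₁: C(14, 13)·C(23, 7) = 3432198. Through P₂: C(33, 19)·C(4, 1) = 3275236800. Since P₁ is strictly southwest of P₂, a monotone path through both must visit P₁ then P₂; paths through both = C(14, 13)·C(19, 6)·C(4, 1) = 1519392. Avoid both = 15905368710 − 3432198 − 3275236800 + 1519392 = 12628219104.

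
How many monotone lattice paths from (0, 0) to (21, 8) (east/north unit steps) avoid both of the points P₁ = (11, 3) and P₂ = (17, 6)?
Number of paths = 2143488

Inclusion–exclusion. Total paths: C(29, 21) = 4292145. Through P₁: C(14, 11)·C(15, 10) = 1093092. Through P₂: C(23, 17)·C(6, 4) = 1514205. Since P₁ is strictly southwest of P₂, a monotone path through both must visit P₁ then P₂; paths through both = C(14, 11)·C(9, 6)·C(6, 4) = 458640. Avoid both = 4292145 − 1093092 − 1514205 + 458640 = 2143488.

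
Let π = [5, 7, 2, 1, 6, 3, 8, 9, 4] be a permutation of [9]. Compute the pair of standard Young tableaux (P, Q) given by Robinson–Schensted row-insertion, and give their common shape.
P = [1, 3, 4, 9] / [2, 6, 8] / [5, 7];  Q = [1, 2, 7, 8] / [3, 5, 9] / [4, 6];  common shape = (4, 3, 2)

Row-insert the values π_1, π_2, … into P one at a time, bumping the leftmost entry strictly greater than the inserted value down to the next row. The recording tableau Q records, in position (i, j), the step at which that cell was added to P.
  Insert 5 (step 1): P = [5];  Q = [1]
  Insert 7 (step 2): P = [5, 7];  Q = [1, 2]
  Insert 2 (step 3): P = [2, 7] / [5];  Q = [1, 2] / [3]
  Insert 1 (step 4): P = [1, 7] / [2] / [5];  Q = [1, 2] / [3] / [4]
  Insert 6 (step 5): P = [1, 6] / [2, 7] / [5];  Q = [1, 2] / [3, 5] / [4]
  Insert 3 (step 6): P = [1, 3] / [2, 6] / [5, 7];  Q = [1, 2] / [3, 5] / [4, 6]
  Insert 8 (step 7): P = [1, 3, 8] / [2, 6] / [5, 7];  Q = [1, 2, 7] / [3, 5] / [4, 6]
  Insert 9 (step 8): P = [1, 3, 8, 9] / [2, 6] / [5, 7];  Q = [1, 2, 7, 8] / [3, 5] / [4, 6]
  Insert 4 (step 9): P = [1, 3, 4, 9] / [2, 6, 8] / [5, 7];  Q = [1, 2, 7, 8] / [3, 5, 9] / [4, 6]
Final shape: (4, 3, 2).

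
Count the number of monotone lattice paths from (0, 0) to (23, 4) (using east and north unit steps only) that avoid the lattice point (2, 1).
Number of paths = 11478

Total paths from (0, 0) to (23, 4): C(27, 23) = 17550. Paths through (2, 1): (paths (0, 0) → (2, 1)) × (paths (2, 1) → (23, 4)) = C(3, 2) · C(24, 21) = 3 · 2024 = 6072. Avoidance count = 17550 − 6072 = 11478.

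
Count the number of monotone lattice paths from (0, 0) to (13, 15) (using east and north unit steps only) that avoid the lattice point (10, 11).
Number of paths = 25097100

Total paths from (0, 0) to (13, 15): C(28, 13) = 37442160. Paths through (10, 11): (paths (0, 0) → (10, 11)) × (paths (10, 11) → (13, 15)) = C(21, 10) · C(7, 3) = 352716 · 35 = 12345060. Avoidance count = 37442160 − 12345060 = 25097100.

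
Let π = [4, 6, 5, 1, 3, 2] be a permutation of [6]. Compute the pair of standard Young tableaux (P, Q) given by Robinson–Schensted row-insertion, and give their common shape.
P = [1, 2] / [3, 5] / [4] / [6];  Q = [1, 2] / [3, 5] / [4] / [6];  common shape = (2, 2, 1, 1)

Row-insert the values π_1, π_2, … into P one at a time, bumping the leftmost entry strictly greater than the inserted value down to the next row. The recording tableau Q records, in position (i, j), the step at which that cell was added to P.
  Insert 4 (step 1): P = [4];  Q = [1]
  Insert 6 (step 2): P = [4, 6];  Q = [1, 2]
  Insert 5 (step 3): P = [4, 5] / [6];  Q = [1, 2] / [3]
  Insert 1 (step 4): P = [1, 5] / [4] / [6];  Q = [1, 2] / [3] / [4]
  Insert 3 (step 5): P = [1, 3] / [4, 5] / [6];  Q = [1, 2] / [3, 5] / [4]
  Insert 2 (step 6): P = [1, 2] / [3, 5] / [4] / [6];  Q = [1, 2] / [3, 5] / [4] / [6]
Final shape: (2, 2, 1, 1).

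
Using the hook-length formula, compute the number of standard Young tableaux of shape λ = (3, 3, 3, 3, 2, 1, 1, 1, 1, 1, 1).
# SYT of shape (3, 3, 3, 3, 2, 1, 1, 1, 1, 1, 1) = 2848860

Hook-length formula: f^λ = n! / Π hook(c), product over all cells c of the Young diagram. For λ = (3, 3, 3, 3, 2, 1, 1, 1, 1, 1, 1), n = 20 boxes. Hook lengths by row (left-to-right, top-to-bottom): [13, 6, 4]; [12, 5, 3]; [11, 4, 2]; [10, 3, 1]; [8, 1]; [6]; [5]; [4]; [3]; [2]; [1]. Product of hooks = 853991424000. So f^λ = 20! / 853991424000 = 2432902008176640000 / 853991424000 = 2848860.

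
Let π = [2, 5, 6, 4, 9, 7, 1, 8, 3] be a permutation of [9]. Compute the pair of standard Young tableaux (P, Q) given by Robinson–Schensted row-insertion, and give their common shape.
P = [1, 3, 6, 7, 8] / [2, 4] / [5, 9];  Q = [1, 2, 3, 5, 8] / [4, 6] / [7, 9];  common shape = (5, 2, 2)

Row-insert the values π_1, π_2, … into P one at a time, bumping the leftmost entry strictly greater than the inserted value down to the next row. The recording tableau Q records, in position (i, j), the step at which that cell was added to P.
  Insert 2 (step 1): P = [2];  Q = [1]
  Insert 5 (step 2): P = [2, 5];  Q = [1, 2]
  Insert 6 (step 3): P = [2, 5, 6];  Q = [1, 2, 3]
  Insert 4 (step 4): P = [2, 4, 6] / [5];  Q = [1, 2, 3] / [4]
  Insert 9 (step 5): P = [2, 4, 6, 9] / [5];  Q = [1, 2, 3, 5] / [4]
  Insert 7 (step 6): P = [2, 4, 6, 7] / [5, 9];  Q = [1, 2, 3, 5] / [4, 6]
  Insert 1 (step 7): P = [1, 4, 6, 7] / [2, 9] / [5];  Q = [1, 2, 3, 5] / [4, 6] / [7]
  Insert 8 (step 8): P = [1, 4, 6, 7, 8] / [2, 9] / [5];  Q = [1, 2, 3, 5, 8] / [4, 6] / [7]
  Insert 3 (step 9): P = [1, 3, 6, 7, 8] / [2, 4] / [5, 9];  Q = [1, 2, 3, 5, 8] / [4, 6] / [7, 9]
Final shape: (5, 2, 2).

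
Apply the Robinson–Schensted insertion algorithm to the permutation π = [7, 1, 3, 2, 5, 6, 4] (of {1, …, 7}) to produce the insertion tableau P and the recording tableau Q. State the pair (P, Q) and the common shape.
P = [1, 2, 4, 6] / [3, 5] / [7];  Q = [1, 3, 5, 6] / [2, 7] / [4];  common shape = (4, 2, 1)

Row-insert the values π_1, π_2, … into P one at a time, bumping the leftmost entry strictly greater than the inserted value down to the next row. The recording tableau Q records, in position (i, j), the step at which that cell was added to P.
  Insert 7 (step 1): P = [7];  Q = [1]
  Insert 1 (step 2): P = [1] / [7];  Q = [1] / [2]
  Insert 3 (step 3): P = [1, 3] / [7];  Q = [1, 3] / [2]
  Insert 2 (step 4): P = [1, 2] / [3] / [7];  Q = [1, 3] / [2] / [4]
  Insert 5 (step 5): P = [1, 2, 5] / [3] / [7];  Q = [1, 3, 5] / [2] / [4]
  Insert 6 (step 6): P = [1, 2, 5, 6] / [3] / [7];  Q = [1, 3, 5, 6] / [2] / [4]
  Insert 4 (step 7): P = [1, 2, 4, 6] / [3, 5] / [7];  Q = [1, 3, 5, 6] / [2, 7] / [4]
Final shape: (4, 2, 1).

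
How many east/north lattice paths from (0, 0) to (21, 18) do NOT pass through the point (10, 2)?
Number of paths = 61498642920

Total paths from (0, 0) to (21, 18): C(39, 21) = 62359143990. Paths through (10, 2): (paths (0, 0) → (10, 2)) × (paths (10, 2) → (21, 18)) = C(12, 10) · C(27, 11) = 66 · 13037895 = 860501070. Avoidance count = 62359143990 − 860501070 = 61498642920.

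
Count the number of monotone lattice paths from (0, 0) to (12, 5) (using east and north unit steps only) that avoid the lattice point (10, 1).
Number of paths = 6023

Total paths from (0, 0) to (12, 5): C(17, 12) = 6188. Paths through (10, 1): (paths (0, 0) → (10, 1)) × (paths (10, 1) → (12, 5)) = C(11, 10) · C(6, 2) = 11 · 15 = 165. Avoidance count = 6188 − 165 = 6023.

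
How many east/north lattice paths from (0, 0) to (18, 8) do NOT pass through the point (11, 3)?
Number of paths = 1273987

Total paths from (0, 0) to (18, 8): C(26, 18) = 1562275. Paths through (11, 3): (paths (0, 0) → (11, 3)) × (paths (11, 3) → (18, 8)) = C(14, 11) · C(12, 7) = 364 · 792 = 288288. Avoidance count = 1562275 − 288288 = 1273987.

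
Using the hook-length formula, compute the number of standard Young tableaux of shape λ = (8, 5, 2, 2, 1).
# SYT of shape (8, 5, 2, 2, 1) = 6126120

Hook-length formula: f^λ = n! / Π hook(c), product over all cells c of the Young diagram. For λ = (8, 5, 2, 2, 1), n = 18 boxes. Hook lengths by row (left-to-right, top-to-bottom): [12, 10, 7, 6, 5, 3, 2, 1]; [8, 6, 3, 2, 1]; [4, 2]; [3, 1]; [1]. Product of hooks = 1045094400. So f^λ = 18! / 1045094400 = 6402373705728000 / 1045094400 = 6126120.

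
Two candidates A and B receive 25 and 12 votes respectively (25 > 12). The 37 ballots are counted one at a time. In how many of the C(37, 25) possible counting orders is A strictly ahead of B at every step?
Strict-lead orderings = 650872404

Total orderings of the 37 votes with 25 for A: C(37, 25) = 1852482996. By the Bertrand ballot formula (Cycle Lemma / reflection principle), the number of orderings in which A is strictly ahead of B throughout is (p − q)/(p + q) · C(p + q, p) = (25 − 12)/(25 + 12) · 1852482996 = 650872404.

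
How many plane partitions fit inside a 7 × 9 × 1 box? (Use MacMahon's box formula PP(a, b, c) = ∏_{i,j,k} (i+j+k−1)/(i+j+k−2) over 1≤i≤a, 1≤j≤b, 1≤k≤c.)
PP(7, 9, 1) = 11440

Evaluate the triple product over i = 1..7, j = 1..9, k = 1..1. The factors are (2/1) · (3/2) · (4/3) · (5/4) · (6/5) · (7/6) · (8/7) · (9/8) · … (63 factors total). The numerators and denominators telescope so the product is an integer; carrying out the multiplication exactly gives PP(7, 9, 1) = 11440.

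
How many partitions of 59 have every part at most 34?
p(59, parts ≤ 34) = 824482

Use the recurrence p(n, m) = p(n, m−1) + p(n−m, m): either the largest part is < m (count p(n, m−1)) or the largest part is exactly m (remove one copy of m, count p(n−m, m)). With p(0, ·) = 1 this gives p(59, parts ≤ 34) = 824482. (By conjugating Young diagrams, this also counts partitions of 59 into at most 34 parts.)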